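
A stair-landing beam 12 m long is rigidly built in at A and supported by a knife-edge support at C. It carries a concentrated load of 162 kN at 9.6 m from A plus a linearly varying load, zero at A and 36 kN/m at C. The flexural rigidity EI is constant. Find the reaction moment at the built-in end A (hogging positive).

M_A = 489 kN·m

Choose R_C as the redundant. The primary structure is the cantilever fixed at A.
Primary-structure tip deflection at C by superposition:
  point load 162 at a = 9.6: Pa²(3L − a)/(6EI) = 65692/EI
  triangular load, peak 36 at the free end: 11w₀L⁴/(120EI) = 68429/EI
  δ_0 = 134120/EI
Flexibility coefficient — unit upward force at C: δ_{CC} = L³/(3EI) = 576/EI.
Compatibility at C: δ_0 − R_C·δ_{CC} = 0, so R_C = 134120/576 = 232.8 kN.
Moment equilibrium about A: M_A = Σ(load moments about A) − R_C·L = 3283 − 232.8×12 = 489 kN·m.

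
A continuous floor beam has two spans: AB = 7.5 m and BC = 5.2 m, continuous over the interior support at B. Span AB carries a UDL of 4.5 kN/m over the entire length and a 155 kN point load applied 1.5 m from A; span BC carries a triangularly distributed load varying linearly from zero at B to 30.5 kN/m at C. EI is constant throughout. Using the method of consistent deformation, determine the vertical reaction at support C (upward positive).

R_C = 32.81 kN

Take M_B as the redundant. Released structure: two simple spans AB and BC with a hinge at B.
End slopes at the hinge B, treating each span as simply supported:
  span AB: UDL 4.5: wL³/(24EI) = 79.1/EI
  span AB: point load 155 at a = 1.5: Pab(L + a)/(6LEI) = 279/EI
  span BC: triangular load, peak 30.5: 7w₀L³/(360EI) = 83.39/EI
  relative rotation θ_0 = (358.1 + 83.39)/EI = 441.5/EI
A unit hogging moment at B produces rotation L₁/(3EI) + L₂/(3EI) = 4.233/EI.
Compatibility: M_B·(L₁+L₂)/(3EI) = θ_0, giving M_B = 104.3 kN·m (hogging).
Span BC, ΣM about C: R_B^{BC}·5.2 = 137.5 + 104.3, so R_B^{BC} = 46.49 kN and R_C = 79.3 − 46.49 = 32.81 kN.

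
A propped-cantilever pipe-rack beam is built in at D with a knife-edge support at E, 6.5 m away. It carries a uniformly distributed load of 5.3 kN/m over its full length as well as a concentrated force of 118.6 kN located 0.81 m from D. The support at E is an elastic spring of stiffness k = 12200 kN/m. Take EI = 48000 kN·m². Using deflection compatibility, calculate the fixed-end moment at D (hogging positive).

Take the reaction at E as the redundant and release it; the primary structure is a cantilever fixed at D.
Deflection at E on the released cantilever, summing each load's contribution:
  UDL 5.3: wL⁴/(8EI) = 1183/EI
  point load 118.6 at a = 0.81: Pa²(3L − a)/(6EI) = 242.4/EI
  δ_0 = 1425/EI
Flexibility coefficient — unit upward force at E: δ_{EE} = L³/(3EI) = 91.54/EI.
With EI = 48000 kN·m²: δ_0 = 0.029687 m and δ_{EE} = 0.001907 m/kN.
Compatibility — the spring shortens by R_E/k under the reaction it provides: δ_0 − R_E·δ_{EE} = R_E/k. With 1/k = 0.000082 m/kN, R_E = δ_0 / (δ_{EE} + 1/k) = 0.029687 / (0.001907 + 0.000082) = 14.93 kN.
Moment equilibrium about D: M_D = Σ(load moments about D) − R_E·L = 208 − 14.93×6.5 = 111 kN·m.

M_D = 111 kN·m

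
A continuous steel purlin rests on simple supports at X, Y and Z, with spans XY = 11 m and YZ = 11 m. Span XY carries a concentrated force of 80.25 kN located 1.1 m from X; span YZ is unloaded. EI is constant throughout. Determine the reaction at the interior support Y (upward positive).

Take M_Y as the redundant. Released structure: two simple spans XY and YZ with a hinge at Y.
Discontinuity in slope at Y on the released structure — sum the simple-span end rotations:
  span XY: point load 80.25 at a = 1.1: Pab(L + a)/(6LEI) = 160.2/EI
  relative rotation θ_0 = (160.2 + 0)/EI = 160.2/EI
A unit hogging moment at Y produces rotation L₁/(3EI) + L₂/(3EI) = 7.333/EI.
Slope continuity at Y: θ_0 = M_Y·7.333/EI, so M_Y = 160.2/7.333 = 21.85 kN·m (hogging).
Span XY, ΣM about X with M_Y applied at Y: R_Y^{XY}·11 = 88.28 + 21.85, so R_Y^{XY} = 10.01 kN and R_X = 80.25 − 10.01 = 70.24 kN.
Span YZ, ΣM about Z: R_Y^{YZ}·11 = 0 + 21.85, so R_Y^{YZ} = 1.986 kN and R_Z = 0 − 1.986 = -1.986 kN.
R_Y = 10.01 + 1.986 = 12 kN.

R_Y = 12 kN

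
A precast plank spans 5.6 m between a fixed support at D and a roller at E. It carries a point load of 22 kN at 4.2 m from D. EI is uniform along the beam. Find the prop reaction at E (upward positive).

R_E = 13.92 kN

Choose R_E as the redundant. The primary structure is the cantilever fixed at D.
Downward deflection at the released point E due to the loads:
  point load 22 at a = 4.2: Pa²(3L − a)/(6EI) = 815/EI
Tip deflection under a unit load at E: L³/(3EI) = 58.54/EI.
Compatibility at E: δ_0 − R_E·δ_{EE} = 0, so R_E = 815/58.54 = 13.92 kN.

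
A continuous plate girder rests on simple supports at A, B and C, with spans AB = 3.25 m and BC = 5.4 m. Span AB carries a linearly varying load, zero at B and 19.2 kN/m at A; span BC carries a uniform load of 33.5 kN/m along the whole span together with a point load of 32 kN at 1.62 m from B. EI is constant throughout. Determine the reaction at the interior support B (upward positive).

Take M_B as the redundant. Released structure: two simple spans AB and BC with a hinge at B.
End slopes at the hinge B, treating each span as simply supported:
  span AB: triangular load, peak 19.2: 7w₀L³/(360EI) = 12.82/EI
  span BC: UDL 33.5: wL³/(24EI) = 219.8/EI
  span BC: point load 32 at a = 1.62: Pab(L + b)/(6LEI) = 55.52/EI
  relative rotation θ_0 = (12.82 + 275.3)/EI = 288.1/EI
A unit hogging moment at B produces rotation L₁/(3EI) + L₂/(3EI) = 2.883/EI.
Slope continuity at B: θ_0 = M_B·2.883/EI, so M_B = 288.1/2.883 = 99.93 kN·m (hogging).
Span AB, ΣM about A with M_B applied at B: R_B^{AB}·3.25 = 33.8 + 99.93, so R_B^{AB} = 41.15 kN and R_A = 31.2 − 41.15 = -9.948 kN.
Span BC, ΣM about C: R_B^{BC}·5.4 = 609.4 + 99.93, so R_B^{BC} = 131.4 kN and R_C = 212.9 − 131.4 = 81.54 kN.
R_B = 41.15 + 131.4 = 172.5 kN.

R_B = 172.5 kN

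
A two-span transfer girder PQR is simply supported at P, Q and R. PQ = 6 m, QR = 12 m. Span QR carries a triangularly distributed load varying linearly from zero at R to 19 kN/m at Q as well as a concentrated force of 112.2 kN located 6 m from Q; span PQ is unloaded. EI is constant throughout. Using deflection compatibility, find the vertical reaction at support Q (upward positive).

R_Q = 204.6 kN

Release continuity at Q by inserting a hinge; the redundant is the internal moment M_Q. The primary structure is two simply-supported spans PQ and QR.
End slopes at the hinge Q, treating each span as simply supported:
  span QR: triangular load, peak 19: w₀L³/(45EI) = 729.6/EI
  span QR: point load 112.2 at a = 6: Pab(L + b)/(6LEI) = 1010/EI
  relative rotation θ_0 = (0 + 1739)/EI = 1739/EI
A unit hogging moment at Q produces rotation L₁/(3EI) + L₂/(3EI) = 6/EI.
Compatibility: M_Q·(L₁+L₂)/(3EI) = θ_0, giving M_Q = 289.9 kN·m (hogging).
Span PQ, ΣM about P with M_Q applied at Q: R_Q^{PQ}·6 = 0 + 289.9, so R_Q^{PQ} = 48.32 kN and R_P = 0 − 48.32 = -48.32 kN.
Span QR, ΣM about R: R_Q^{QR}·12 = 1585 + 289.9, so R_Q^{QR} = 156.3 kN and R_R = 226.2 − 156.3 = 69.94 kN.
R_Q = 48.32 + 156.3 = 204.6 kN.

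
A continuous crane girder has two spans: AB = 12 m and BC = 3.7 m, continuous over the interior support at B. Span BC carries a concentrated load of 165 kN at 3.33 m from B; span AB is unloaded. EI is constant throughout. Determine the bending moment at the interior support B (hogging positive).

M_B = 7.122 kN·m

Take M_B as the redundant. Released structure: two simple spans AB and BC with a hinge at B.
Discontinuity in slope at B on the released structure — sum the simple-span end rotations:
  span BC: point load 165 at a = 3.33: Pab(L + b)/(6LEI) = 37.27/EI
  relative rotation θ_0 = (0 + 37.27)/EI = 37.27/EI
A unit hogging moment at B produces rotation L₁/(3EI) + L₂/(3EI) = 5.233/EI.
Compatibility: M_B·(L₁+L₂)/(3EI) = θ_0, giving M_B = 7.122 kN·m (hogging).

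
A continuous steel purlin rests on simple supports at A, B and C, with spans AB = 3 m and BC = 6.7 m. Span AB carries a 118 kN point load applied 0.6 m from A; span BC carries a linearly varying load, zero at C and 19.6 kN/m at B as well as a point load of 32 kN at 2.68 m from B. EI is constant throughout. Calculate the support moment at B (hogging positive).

M_B = 79.46 kN·m

Take M_B as the redundant. Released structure: two simple spans AB and BC with a hinge at B.
Discontinuity in slope at B on the released structure — sum the simple-span end rotations:
  span AB: point load 118 at a = 0.6: Pab(L + a)/(6LEI) = 33.98/EI
  span BC: triangular load, peak 19.6: w₀L³/(45EI) = 131/EI
  span BC: point load 32 at a = 2.68: Pab(L + b)/(6LEI) = 91.93/EI
  relative rotation θ_0 = (33.98 + 222.9)/EI = 256.9/EI
A unit hogging moment at B produces rotation L₁/(3EI) + L₂/(3EI) = 3.233/EI.
Slope continuity at B: θ_0 = M_B·3.233/EI, so M_B = 256.9/3.233 = 79.46 kN·m (hogging).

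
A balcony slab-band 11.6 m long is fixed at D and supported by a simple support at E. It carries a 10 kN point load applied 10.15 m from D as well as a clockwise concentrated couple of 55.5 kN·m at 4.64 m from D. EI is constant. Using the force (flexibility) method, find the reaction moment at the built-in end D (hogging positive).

Choose R_E as the redundant. The primary structure is the cantilever fixed at D.
Deflection at E on the released cantilever, summing each load's contribution:
  point load 10 at a = 10.15: Pa²(3L − a)/(6EI) = 4233/EI
  clockwise couple 55.5 at a = 4.64: M₀a(2L − a)/(2EI) = 2390/EI
  δ_0 = 6622/EI
Tip deflection under a unit load at E: L³/(3EI) = 520.3/EI.
The prop prevents deflection at E: R_E = δ_0/δ_{EE} = 6622/520.3 = 12.73 kN.
Moment equilibrium about D: M_D = Σ(load moments about D) − R_E·L = 157 − 12.73×11.6 = 9.357 kN·m.

M_D = 9.357 kN·m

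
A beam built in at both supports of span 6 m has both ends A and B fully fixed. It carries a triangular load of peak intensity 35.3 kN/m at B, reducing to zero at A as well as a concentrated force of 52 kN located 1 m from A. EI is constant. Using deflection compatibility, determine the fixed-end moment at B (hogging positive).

M_B = 70.76 kN·m

Release both end moments; the primary structure is a simply-supported span AB with redundants M_A and M_B.
End rotations of the released simple span under the applied load (×1/EI):
  at A: triangular load, peak 35.3: 7w₀L³/(360EI) = 148.3/EI
  at B: triangular load, peak 35.3: w₀L³/(45EI) = 169.4/EI
  at A: point load 52 at a = 1: Pab(L + b)/(6LEI) = 79.44/EI
  at B: point load 52 at a = 1: Pab(L + a)/(6LEI) = 50.56/EI
  θ_A0 = 227.7/EI,  θ_B0 = 220/EI
Flexibility coefficients: a unit moment at one end gives L/(3EI) there and L/(6EI) at the far end, so f₁₁ = f₂₂ = 2/EI and f₁₂ = f₂₁ = 1/EI.
Compatibility — zero rotation at each built-in end:
  2 M_A + 1 M_B = 227.7
  1 M_A + 2 M_B = 220
Solving the pair gives M_A = 78.47 kN·m and M_B = 70.76 kN·m (hogging).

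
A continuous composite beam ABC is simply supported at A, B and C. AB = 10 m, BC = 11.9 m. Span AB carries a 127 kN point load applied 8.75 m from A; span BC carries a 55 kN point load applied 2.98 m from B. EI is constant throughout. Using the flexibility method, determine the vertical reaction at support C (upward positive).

Take M_B as the redundant. Released structure: two simple spans AB and BC with a hinge at B.
End slopes at the hinge B, treating each span as simply supported:
  span AB: point load 127 at a = 8.75: Pab(L + a)/(6LEI) = 434.1/EI
  span BC: point load 55 at a = 2.98: Pab(L + b)/(6LEI) = 426.3/EI
  relative rotation θ_0 = (434.1 + 426.3)/EI = 860.4/EI
A unit hogging moment at B produces rotation L₁/(3EI) + L₂/(3EI) = 7.3/EI.
Slope continuity at B: θ_0 = M_B·7.3/EI, so M_B = 860.4/7.3 = 117.9 kN·m (hogging).
Span BC, ΣM about C: R_B^{BC}·11.9 = 490.6 + 117.9, so R_B^{BC} = 51.13 kN and R_C = 55 − 51.13 = 3.869 kN.

R_C = 3.869 kN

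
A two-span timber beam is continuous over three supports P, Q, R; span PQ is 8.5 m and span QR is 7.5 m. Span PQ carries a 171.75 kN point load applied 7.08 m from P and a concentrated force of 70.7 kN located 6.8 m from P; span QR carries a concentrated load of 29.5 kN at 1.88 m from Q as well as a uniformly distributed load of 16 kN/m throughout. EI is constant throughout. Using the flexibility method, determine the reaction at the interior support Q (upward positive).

Take M_Q as the redundant. Released structure: two simple spans PQ and QR with a hinge at Q.
Discontinuity in slope at Q on the released structure — sum the simple-span end rotations:
  span PQ: point load 171.75 at a = 7.08: Pab(L + a)/(6LEI) = 527.5/EI
  span PQ: point load 70.7 at a = 6.8: Pab(L + a)/(6LEI) = 245.2/EI
  span QR: point load 29.5 at a = 1.88: Pab(L + b)/(6LEI) = 90.87/EI
  span QR: UDL 16: wL³/(24EI) = 281.2/EI
  relative rotation θ_0 = (772.7 + 372.1)/EI = 1145/EI
A unit hogging moment at Q produces rotation L₁/(3EI) + L₂/(3EI) = 5.333/EI.
Compatibility: M_Q·(L₁+L₂)/(3EI) = θ_0, giving M_Q = 214.7 kN·m (hogging).
Span PQ, ΣM about P with M_Q applied at Q: R_Q^{PQ}·8.5 = 1697 + 214.7, so R_Q^{PQ} = 224.9 kN and R_P = 242.4 − 224.9 = 17.58 kN.
Span QR, ΣM about R: R_Q^{QR}·7.5 = 615.8 + 214.7, so R_Q^{QR} = 110.7 kN and R_R = 149.5 − 110.7 = 38.77 kN.
R_Q = 224.9 + 110.7 = 335.6 kN.

R_Q = 335.6 kN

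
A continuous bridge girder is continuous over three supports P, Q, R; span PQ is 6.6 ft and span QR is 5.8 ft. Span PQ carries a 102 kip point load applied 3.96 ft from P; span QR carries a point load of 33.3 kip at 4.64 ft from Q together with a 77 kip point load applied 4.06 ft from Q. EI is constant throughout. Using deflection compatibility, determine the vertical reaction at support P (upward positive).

R_P = 24.74 kip

Take M_Q as the redundant. Released structure: two simple spans PQ and QR with a hinge at Q.
Rotations at Q on the released spans (each span's end-slope, ×1/EI):
  span PQ: point load 102 at a = 3.96: Pab(L + a)/(6LEI) = 284.4/EI
  span QR: point load 33.3 at a = 4.64: Pab(L + b)/(6LEI) = 35.85/EI
  span QR: point load 77 at a = 4.06: Pab(L + b)/(6LEI) = 117.9/EI
  relative rotation θ_0 = (284.4 + 153.7)/EI = 438.1/EI
A unit hogging moment at Q produces rotation L₁/(3EI) + L₂/(3EI) = 4.133/EI.
Slope continuity at Q: θ_0 = M_Q·4.133/EI, so M_Q = 438.1/4.133 = 106 kip·ft (hogging).
Span PQ, ΣM about P with M_Q applied at Q: R_Q^{PQ}·6.6 = 403.9 + 106, so R_Q^{PQ} = 77.26 kip and R_P = 102 − 77.26 = 24.74 kip.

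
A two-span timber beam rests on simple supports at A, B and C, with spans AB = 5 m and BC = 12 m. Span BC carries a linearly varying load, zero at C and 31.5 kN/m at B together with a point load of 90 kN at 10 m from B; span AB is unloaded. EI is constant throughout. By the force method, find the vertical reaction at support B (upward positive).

Take M_B as the redundant. Released structure: two simple spans AB and BC with a hinge at B.
End slopes at the hinge B, treating each span as simply supported:
  span BC: triangular load, peak 31.5: w₀L³/(45EI) = 1210/EI
  span BC: point load 90 at a = 10: Pab(L + b)/(6LEI) = 350/EI
  relative rotation θ_0 = (0 + 1560)/EI = 1560/EI
A unit hogging moment at B produces rotation L₁/(3EI) + L₂/(3EI) = 5.667/EI.
Slope continuity at B: θ_0 = M_B·5.667/EI, so M_B = 1560/5.667 = 275.2 kN·m (hogging).
Span AB, ΣM about A with M_B applied at B: R_B^{AB}·5 = 0 + 275.2, so R_B^{AB} = 55.04 kN and R_A = 0 − 55.04 = -55.04 kN.
Span BC, ΣM about C: R_B^{BC}·12 = 1692 + 275.2, so R_B^{BC} = 163.9 kN and R_C = 279 − 163.9 = 115.1 kN.
R_B = 55.04 + 163.9 = 219 kN.

R_B = 219 kN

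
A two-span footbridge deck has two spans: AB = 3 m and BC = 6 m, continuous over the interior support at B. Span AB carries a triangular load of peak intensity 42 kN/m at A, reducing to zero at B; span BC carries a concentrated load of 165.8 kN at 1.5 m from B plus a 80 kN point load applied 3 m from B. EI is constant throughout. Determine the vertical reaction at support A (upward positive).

Release continuity at B by inserting a hinge; the redundant is the internal moment M_B. The primary structure is two simply-supported spans AB and BC.
Rotations at B on the released spans (each span's end-slope, ×1/EI):
  span AB: triangular load, peak 42: 7w₀L³/(360EI) = 22.05/EI
  span BC: point load 165.8 at a = 1.5: Pab(L + b)/(6LEI) = 326.4/EI
  span BC: point load 80 at a = 3: Pab(L + b)/(6LEI) = 180/EI
  relative rotation θ_0 = (22.05 + 506.4)/EI = 528.5/EI
A unit hogging moment at B produces rotation L₁/(3EI) + L₂/(3EI) = 3/EI.
Compatibility: M_B·(L₁+L₂)/(3EI) = θ_0, giving M_B = 176.2 kN·m (hogging).
Span AB, ΣM about A with M_B applied at B: R_B^{AB}·3 = 63 + 176.2, so R_B^{AB} = 79.72 kN and R_A = 63 − 79.72 = -16.72 kN.

R_A = -16.72 kN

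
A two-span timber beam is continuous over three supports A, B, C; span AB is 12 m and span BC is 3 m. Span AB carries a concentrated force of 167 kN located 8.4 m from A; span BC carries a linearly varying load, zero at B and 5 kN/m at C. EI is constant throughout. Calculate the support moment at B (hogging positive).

Insert a hinge at B; M_B is the redundant, and each span becomes simply supported.
Discontinuity in slope at B on the released structure — sum the simple-span end rotations:
  span AB: point load 167 at a = 8.4: Pab(L + a)/(6LEI) = 1431/EI
  span BC: triangular load, peak 5: 7w₀L³/(360EI) = 2.625/EI
  relative rotation θ_0 = (1431 + 2.625)/EI = 1433/EI
A unit hogging moment at B produces rotation L₁/(3EI) + L₂/(3EI) = 5/EI.
Slope continuity at B: θ_0 = M_B·5/EI, so M_B = 1433/5 = 286.7 kN·m (hogging).

M_B = 286.7 kN·m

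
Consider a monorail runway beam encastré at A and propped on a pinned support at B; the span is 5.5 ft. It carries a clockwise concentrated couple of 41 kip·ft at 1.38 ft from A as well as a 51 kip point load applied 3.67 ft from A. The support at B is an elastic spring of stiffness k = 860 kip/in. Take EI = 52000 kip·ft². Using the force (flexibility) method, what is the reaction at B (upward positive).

Take the reaction at B as the redundant and release it; the primary structure is a cantilever fixed at A.
Downward deflection at the released point B due to the loads:
  clockwise couple 41 at a = 1.38: M₀a(2L − a)/(2EI) = 272.1/EI
  point load 51 at a = 3.67: Pa²(3L − a)/(6EI) = 1469/EI
  δ_0 = 1741/EI
Flexibility coefficient — unit upward force at B: δ_{BB} = L³/(3EI) = 55.46/EI.
With EI = 52000 kip·ft²: δ_0 = 0.033481 ft and δ_{BB} = 0.001067 ft/kip.
Compatibility — the spring shortens by R_B/k under the reaction it provides: δ_0 − R_B·δ_{BB} = R_B/k. With 1/k = 1/(860×12) ft/kip = 0.000097 ft/kip, R_B = δ_0 / (δ_{BB} + 1/k) = 0.033481 / (0.001067 + 0.000097) = 28.78 kip.

R_B = 28.78 kip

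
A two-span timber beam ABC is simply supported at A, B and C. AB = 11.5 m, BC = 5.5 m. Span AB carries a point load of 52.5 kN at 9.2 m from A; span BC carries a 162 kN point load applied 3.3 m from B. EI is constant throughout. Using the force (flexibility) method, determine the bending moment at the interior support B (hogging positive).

Release continuity at B by inserting a hinge; the redundant is the internal moment M_B. The primary structure is two simply-supported spans AB and BC.
End slopes at the hinge B, treating each span as simply supported:
  span AB: point load 52.5 at a = 9.2: Pab(L + a)/(6LEI) = 333.3/EI
  span BC: point load 162 at a = 3.3: Pab(L + b)/(6LEI) = 274.4/EI
  relative rotation θ_0 = (333.3 + 274.4)/EI = 607.7/EI
A unit hogging moment at B produces rotation L₁/(3EI) + L₂/(3EI) = 5.667/EI.
Compatibility: M_B·(L₁+L₂)/(3EI) = θ_0, giving M_B = 107.2 kN·m (hogging).

M_B = 107.2 kN·m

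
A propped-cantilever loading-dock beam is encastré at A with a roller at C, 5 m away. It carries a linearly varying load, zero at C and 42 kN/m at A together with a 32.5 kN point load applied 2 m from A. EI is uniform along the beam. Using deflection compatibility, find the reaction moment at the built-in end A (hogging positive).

M_A = 101.2 kN·m

Choose R_C as the redundant. The primary structure is the cantilever fixed at A.
Free-end deflection of the primary structure under the applied loading (downward +):
  triangular load, peak 42 at the fixed end: w₀L⁴/(30EI) = 875/EI
  point load 32.5 at a = 2: Pa²(3L − a)/(6EI) = 281.7/EI
  δ_0 = 1157/EI
Tip deflection under a unit load at C: L³/(3EI) = 41.67/EI.
The prop prevents deflection at C: R_C = δ_0/δ_{CC} = 1157/41.67 = 27.76 kN.
Moment equilibrium about A: M_A = Σ(load moments about A) − R_C·L = 240 − 27.76×5 = 101.2 kN·m.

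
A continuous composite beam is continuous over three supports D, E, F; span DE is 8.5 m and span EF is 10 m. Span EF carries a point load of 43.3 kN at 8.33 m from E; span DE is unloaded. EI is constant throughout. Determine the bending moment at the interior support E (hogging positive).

M_E = 19 kN·m

Take M_E as the redundant. Released structure: two simple spans DE and EF with a hinge at E.
Rotations at E on the released spans (each span's end-slope, ×1/EI):
  span EF: point load 43.3 at a = 8.33: Pab(L + b)/(6LEI) = 117.2/EI
  relative rotation θ_0 = (0 + 117.2)/EI = 117.2/EI
A unit hogging moment at E produces rotation L₁/(3EI) + L₂/(3EI) = 6.167/EI.
Slope continuity at E: θ_0 = M_E·6.167/EI, so M_E = 117.2/6.167 = 19 kN·m (hogging).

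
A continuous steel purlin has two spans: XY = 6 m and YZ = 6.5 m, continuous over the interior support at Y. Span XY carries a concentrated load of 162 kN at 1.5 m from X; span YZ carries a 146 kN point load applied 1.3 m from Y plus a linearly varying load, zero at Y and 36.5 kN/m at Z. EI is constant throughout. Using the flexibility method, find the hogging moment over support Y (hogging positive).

M_Y = 172.5 kN·m

Release continuity at Y by inserting a hinge; the redundant is the internal moment M_Y. The primary structure is two simply-supported spans XY and YZ.
Rotations at Y on the released spans (each span's end-slope, ×1/EI):
  span XY: point load 162 at a = 1.5: Pab(L + a)/(6LEI) = 227.8/EI
  span YZ: point load 146 at a = 1.3: Pab(L + b)/(6LEI) = 296.1/EI
  span YZ: triangular load, peak 36.5: 7w₀L³/(360EI) = 194.9/EI
  relative rotation θ_0 = (227.8 + 491)/EI = 718.8/EI
A unit hogging moment at Y produces rotation L₁/(3EI) + L₂/(3EI) = 4.167/EI.
Slope continuity at Y: θ_0 = M_Y·4.167/EI, so M_Y = 718.8/4.167 = 172.5 kN·m (hogging).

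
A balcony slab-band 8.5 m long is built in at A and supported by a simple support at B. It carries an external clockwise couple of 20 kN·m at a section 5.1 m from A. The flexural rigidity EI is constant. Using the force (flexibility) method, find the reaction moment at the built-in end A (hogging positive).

M_A = -5.2 kN·m

Remove the prop at B; the released (primary) structure is a cantilever built in at A.
Primary-structure tip deflection at B by superposition:
  clockwise couple 20 at a = 5.1: M₀a(2L − a)/(2EI) = 606.9/EI
Flexibility coefficient — unit upward force at B: δ_{BB} = L³/(3EI) = 204.7/EI.
Compatibility at B: δ_0 − R_B·δ_{BB} = 0, so R_B = 606.9/204.7 = 2.965 kN.
Moment equilibrium about A: M_A = Σ(load moments about A) − R_B·L = 20 − 2.965×8.5 = -5.2 kN·m.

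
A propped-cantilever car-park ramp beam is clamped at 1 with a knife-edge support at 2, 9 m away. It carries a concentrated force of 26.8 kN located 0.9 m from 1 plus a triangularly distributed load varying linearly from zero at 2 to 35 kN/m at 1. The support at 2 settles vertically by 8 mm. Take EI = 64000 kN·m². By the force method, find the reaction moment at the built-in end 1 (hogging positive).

Take the reaction at 2 as the redundant and release it; the primary structure is a cantilever fixed at 1.
Free-end deflection of the primary structure under the applied loading (downward +):
  point load 26.8 at a = 0.9: Pa²(3L − a)/(6EI) = 94.43/EI
  triangular load, peak 35 at the fixed end: w₀L⁴/(30EI) = 7654/EI
  δ_0 = 7749/EI
Tip deflection under a unit load at 2: L³/(3EI) = 243/EI.
With EI = 64000 kN·m²: δ_0 = 0.12108 m and δ_{22} = 0.003797 m/kN.
Compatibility — the beam at 2 must follow the support down by 0.008 m: δ_0 − R_2·δ_{22} = 0.008, so R_2 = (0.12108 − 0.008)/0.003797 = 29.78 kN.
Moment equilibrium about 1: M_1 = Σ(load moments about 1) − R_2·L = 496.6 − 29.78×9 = 228.6 kN·m.

M_1 = 228.6 kN·m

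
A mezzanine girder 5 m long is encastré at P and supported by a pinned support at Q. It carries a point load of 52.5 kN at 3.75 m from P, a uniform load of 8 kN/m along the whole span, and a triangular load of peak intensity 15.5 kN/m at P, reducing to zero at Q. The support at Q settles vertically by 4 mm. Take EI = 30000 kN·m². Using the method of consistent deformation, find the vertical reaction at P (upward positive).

Choose R_Q as the redundant. The primary structure is the cantilever fixed at P.
Downward deflection at the released point Q due to the loads:
  point load 52.5 at a = 3.75: Pa²(3L − a)/(6EI) = 1384/EI
  UDL 8: wL⁴/(8EI) = 625/EI
  triangular load, peak 15.5 at the fixed end: w₀L⁴/(30EI) = 322.9/EI
  δ_0 = 2332/EI
Flexibility coefficient — unit upward force at Q: δ_{QQ} = L³/(3EI) = 41.67/EI.
With EI = 30000 kN·m²: δ_0 = 0.07774 m and δ_{QQ} = 0.001389 m/kN.
Compatibility — the beam at Q must follow the support down by 0.004 m: δ_0 − R_Q·δ_{QQ} = 0.004, so R_Q = (0.07774 − 0.004)/0.001389 = 53.09 kN.
Vertical equilibrium: R_P = ΣP − R_Q = 131.2 − 53.09 = 78.16 kN.

R_P = 78.16 kN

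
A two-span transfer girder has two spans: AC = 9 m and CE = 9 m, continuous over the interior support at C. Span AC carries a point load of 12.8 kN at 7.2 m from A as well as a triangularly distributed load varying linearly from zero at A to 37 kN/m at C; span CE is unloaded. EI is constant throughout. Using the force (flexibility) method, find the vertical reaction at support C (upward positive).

R_C = 145.3 kN

Take M_C as the redundant. Released structure: two simple spans AC and CE with a hinge at C.
End slopes at the hinge C, treating each span as simply supported:
  span AC: point load 12.8 at a = 7.2: Pab(L + a)/(6LEI) = 49.77/EI
  span AC: triangular load, peak 37: w₀L³/(45EI) = 599.4/EI
  relative rotation θ_0 = (649.2 + 0)/EI = 649.2/EI
A unit hogging moment at C produces rotation L₁/(3EI) + L₂/(3EI) = 6/EI.
Compatibility: M_C·(L₁+L₂)/(3EI) = θ_0, giving M_C = 108.2 kN·m (hogging).
Span AC, ΣM about A with M_C applied at C: R_C^{AC}·9 = 1091 + 108.2, so R_C^{AC} = 133.3 kN and R_A = 179.3 − 133.3 = 46.04 kN.
Span CE, ΣM about E: R_C^{CE}·9 = 0 + 108.2, so R_C^{CE} = 12.02 kN and R_E = 0 − 12.02 = -12.02 kN.
R_C = 133.3 + 12.02 = 145.3 kN.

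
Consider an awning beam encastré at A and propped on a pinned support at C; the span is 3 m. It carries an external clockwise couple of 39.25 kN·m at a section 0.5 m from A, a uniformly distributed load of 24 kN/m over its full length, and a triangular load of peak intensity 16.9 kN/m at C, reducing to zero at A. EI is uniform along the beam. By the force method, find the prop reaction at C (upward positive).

R_C = 46.94 kN

Take the reaction at C as the redundant and release it; the primary structure is a cantilever fixed at A.
Primary-structure tip deflection at C by superposition:
  clockwise couple 39.25 at a = 0.5: M₀a(2L − a)/(2EI) = 53.97/EI
  UDL 24: wL⁴/(8EI) = 243/EI
  triangular load, peak 16.9 at the free end: 11w₀L⁴/(120EI) = 125.5/EI
  δ_0 = 422.5/EI
Tip deflection under a unit load at C: L³/(3EI) = 9/EI.
The prop prevents deflection at C: R_C = δ_0/δ_{CC} = 422.5/9 = 46.94 kN.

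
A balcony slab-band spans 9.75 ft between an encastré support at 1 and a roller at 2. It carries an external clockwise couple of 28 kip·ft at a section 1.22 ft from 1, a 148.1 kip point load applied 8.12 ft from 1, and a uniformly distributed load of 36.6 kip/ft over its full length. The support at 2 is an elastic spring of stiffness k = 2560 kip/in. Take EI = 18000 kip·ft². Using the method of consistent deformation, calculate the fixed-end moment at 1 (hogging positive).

M_1 = 574.9 kip·ft

Remove the prop at 2; the released (primary) structure is a cantilever built in at 1.
Free-end deflection of the primary structure under the applied loading (downward +):
  clockwise couple 28 at a = 1.22: M₀a(2L − a)/(2EI) = 312.2/EI
  point load 148.1 at a = 8.12: Pa²(3L − a)/(6EI) = 34389/EI
  UDL 36.6: wL⁴/(8EI) = 41344/EI
  δ_0 = 76045/EI
Tip deflection under a unit load at 2: L³/(3EI) = 309/EI.
With EI = 18000 kip·ft²: δ_0 = 4.2247 ft and δ_{22} = 0.017164 ft/kip.
Compatibility — the spring shortens by R_2/k under the reaction it provides: δ_0 − R_2·δ_{22} = R_2/k. With 1/k = 1/(2560×12) ft/kip = 0.000033 ft/kip, R_2 = δ_0 / (δ_{22} + 1/k) = 4.2247 / (0.017164 + 0.000033) = 245.7 kip.
Moment equilibrium about 1: M_1 = Σ(load moments about 1) − R_2·L = 2970 − 245.7×9.75 = 574.9 kip·ft.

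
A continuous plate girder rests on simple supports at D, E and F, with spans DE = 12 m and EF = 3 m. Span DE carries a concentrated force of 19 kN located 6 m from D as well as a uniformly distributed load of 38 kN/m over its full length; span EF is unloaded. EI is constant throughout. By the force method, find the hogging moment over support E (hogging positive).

M_E = 581.4 kN·m

Release continuity at E by inserting a hinge; the redundant is the internal moment M_E. The primary structure is two simply-supported spans DE and EF.
Rotations at E on the released spans (each span's end-slope, ×1/EI):
  span DE: point load 19 at a = 6: Pab(L + a)/(6LEI) = 171/EI
  span DE: UDL 38: wL³/(24EI) = 2736/EI
  relative rotation θ_0 = (2907 + 0)/EI = 2907/EI
A unit hogging moment at E produces rotation L₁/(3EI) + L₂/(3EI) = 5/EI.
Compatibility: M_E·(L₁+L₂)/(3EI) = θ_0, giving M_E = 581.4 kN·m (hogging).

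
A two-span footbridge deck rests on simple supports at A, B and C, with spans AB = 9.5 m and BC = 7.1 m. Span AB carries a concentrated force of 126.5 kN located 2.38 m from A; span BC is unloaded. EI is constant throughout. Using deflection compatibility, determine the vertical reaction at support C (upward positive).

R_C = -11.37 kN

Take M_B as the redundant. Released structure: two simple spans AB and BC with a hinge at B.
Discontinuity in slope at B on the released structure — sum the simple-span end rotations:
  span AB: point load 126.5 at a = 2.38: Pab(L + a)/(6LEI) = 446.8/EI
  relative rotation θ_0 = (446.8 + 0)/EI = 446.8/EI
A unit hogging moment at B produces rotation L₁/(3EI) + L₂/(3EI) = 5.533/EI.
Slope continuity at B: θ_0 = M_B·5.533/EI, so M_B = 446.8/5.533 = 80.74 kN·m (hogging).
Span BC, ΣM about C: R_B^{BC}·7.1 = 0 + 80.74, so R_B^{BC} = 11.37 kN and R_C = 0 − 11.37 = -11.37 kN.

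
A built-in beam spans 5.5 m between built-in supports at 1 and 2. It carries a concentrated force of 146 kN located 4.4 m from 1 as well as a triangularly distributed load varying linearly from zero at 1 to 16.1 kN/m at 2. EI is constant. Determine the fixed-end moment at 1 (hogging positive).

M_1 = 41.93 kN·m

Take the two fixed-end moments M_1, M_2 as redundants; the released structure is the simple span 12.
Simple-span end rotations at 1 and 2 under the given loads:
  at 1: point load 146 at a = 4.4: Pab(L + b)/(6LEI) = 141.3/EI
  at 2: point load 146 at a = 4.4: Pab(L + a)/(6LEI) = 212/EI
  at 1: triangular load, peak 16.1: 7w₀L³/(360EI) = 52.08/EI
  at 2: triangular load, peak 16.1: w₀L³/(45EI) = 59.53/EI
  θ_10 = 193.4/EI,  θ_20 = 271.5/EI
Flexibility coefficients: a unit moment at one end gives L/(3EI) there and L/(6EI) at the far end, so f₁₁ = f₂₂ = 1.833/EI and f₁₂ = f₂₁ = 0.9167/EI.
Compatibility — zero rotation at each built-in end:
  1.833 M_1 + 0.9167 M_2 = 193.4
  0.9167 M_1 + 1.833 M_2 = 271.5
Solving the pair gives M_1 = 41.93 kN·m and M_2 = 127.1 kN·m (hogging).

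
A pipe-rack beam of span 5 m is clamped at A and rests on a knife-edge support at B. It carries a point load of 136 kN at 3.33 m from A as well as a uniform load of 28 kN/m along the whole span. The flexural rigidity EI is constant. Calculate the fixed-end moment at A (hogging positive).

Remove the prop at B; the released (primary) structure is a cantilever built in at A.
Deflection at B on the released cantilever, summing each load's contribution:
  point load 136 at a = 3.33: Pa²(3L − a)/(6EI) = 2933/EI
  UDL 28: wL⁴/(8EI) = 2188/EI
  δ_0 = 5121/EI
Flexibility coefficient — unit upward force at B: δ_{BB} = L³/(3EI) = 41.67/EI.
The prop prevents deflection at B: R_B = δ_0/δ_{BB} = 5121/41.67 = 122.9 kN.
Moment equilibrium about A: M_A = Σ(load moments about A) − R_B·L = 802.9 − 122.9×5 = 188.4 kN·m.

M_A = 188.4 kN·m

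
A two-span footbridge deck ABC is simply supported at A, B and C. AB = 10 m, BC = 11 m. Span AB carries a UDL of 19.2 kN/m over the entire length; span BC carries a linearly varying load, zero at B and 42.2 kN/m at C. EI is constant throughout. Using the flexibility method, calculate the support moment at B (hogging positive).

M_B = 270.3 kN·m

Insert a hinge at B; M_B is the redundant, and each span becomes simply supported.
Rotations at B on the released spans (each span's end-slope, ×1/EI):
  span AB: UDL 19.2: wL³/(24EI) = 800/EI
  span BC: triangular load, peak 42.2: 7w₀L³/(360EI) = 1092/EI
  relative rotation θ_0 = (800 + 1092)/EI = 1892/EI
A unit hogging moment at B produces rotation L₁/(3EI) + L₂/(3EI) = 7/EI.
Slope continuity at B: θ_0 = M_B·7/EI, so M_B = 1892/7 = 270.3 kN·m (hogging).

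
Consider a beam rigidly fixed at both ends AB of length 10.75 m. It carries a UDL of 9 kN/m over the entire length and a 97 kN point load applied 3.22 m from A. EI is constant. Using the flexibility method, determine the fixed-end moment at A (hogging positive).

M_A = 239.9 kN·m

Release both end moments; the primary structure is a simply-supported span AB with redundants M_A and M_B.
Simple-span end rotations at A and B under the given loads:
  at A: UDL 9: wL³/(24EI) = 465.9/EI
  at B: UDL 9: wL³/(24EI) = 465.9/EI
  at A: point load 97 at a = 3.22: Pab(L + b)/(6LEI) = 666.6/EI
  at B: point load 97 at a = 3.22: Pab(L + a)/(6LEI) = 509.4/EI
  θ_A0 = 1132/EI,  θ_B0 = 975.3/EI
Flexibility coefficients: a unit moment at one end gives L/(3EI) there and L/(6EI) at the far end, so f₁₁ = f₂₂ = 3.583/EI and f₁₂ = f₂₁ = 1.792/EI.
Compatibility — zero rotation at each built-in end:
  3.583 M_A + 1.792 M_B = 1132
  1.792 M_A + 3.583 M_B = 975.3
Solving the pair gives M_A = 239.9 kN·m and M_B = 152.2 kN·m (hogging).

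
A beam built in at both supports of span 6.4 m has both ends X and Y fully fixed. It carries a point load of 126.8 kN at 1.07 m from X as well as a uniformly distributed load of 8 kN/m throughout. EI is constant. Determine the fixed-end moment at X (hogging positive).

M_X = 121.4 kN·m

Take the two fixed-end moments M_X, M_Y as redundants; the released structure is the simple span XY.
End rotations of the released simple span under the applied load (×1/EI):
  at X: point load 126.8 at a = 1.07: Pab(L + b)/(6LEI) = 220.9/EI
  at Y: point load 126.8 at a = 1.07: Pab(L + a)/(6LEI) = 140.7/EI
  at X: UDL 8: wL³/(24EI) = 87.38/EI
  at Y: UDL 8: wL³/(24EI) = 87.38/EI
  θ_X0 = 308.3/EI,  θ_Y0 = 228.1/EI
Flexibility coefficients: a unit moment at one end gives L/(3EI) there and L/(6EI) at the far end, so f₁₁ = f₂₂ = 2.133/EI and f₁₂ = f₂₁ = 1.067/EI.
Compatibility — zero rotation at each built-in end:
  2.133 M_X + 1.067 M_Y = 308.3
  1.067 M_X + 2.133 M_Y = 228.1
Solving the pair gives M_X = 121.4 kN·m and M_Y = 46.2 kN·m (hogging).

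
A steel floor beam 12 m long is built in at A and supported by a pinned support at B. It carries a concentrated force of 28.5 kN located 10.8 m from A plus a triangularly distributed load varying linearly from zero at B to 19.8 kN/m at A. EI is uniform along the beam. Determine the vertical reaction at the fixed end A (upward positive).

Choose R_B as the redundant. The primary structure is the cantilever fixed at A.
Free-end deflection of the primary structure under the applied loading (downward +):
  point load 28.5 at a = 10.8: Pa²(3L − a)/(6EI) = 13962/EI
  triangular load, peak 19.8 at the fixed end: w₀L⁴/(30EI) = 13686/EI
  δ_0 = 27648/EI
Flexibility coefficient — unit upward force at B: δ_{BB} = L³/(3EI) = 576/EI.
Compatibility at B: δ_0 − R_B·δ_{BB} = 0, so R_B = 27648/576 = 48 kN.
Vertical equilibrium: R_A = ΣP − R_B = 147.3 − 48 = 99.3 kN.

R_A = 99.3 kN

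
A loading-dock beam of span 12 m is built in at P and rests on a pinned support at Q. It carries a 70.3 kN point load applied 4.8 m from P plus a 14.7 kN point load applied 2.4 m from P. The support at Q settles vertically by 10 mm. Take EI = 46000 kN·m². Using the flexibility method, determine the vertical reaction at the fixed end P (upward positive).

R_P = 70.35 kN

Remove the prop at Q; the released (primary) structure is a cantilever built in at P.
Free-end deflection of the primary structure under the applied loading (downward +):
  point load 70.3 at a = 4.8: Pa²(3L − a)/(6EI) = 8423/EI
  point load 14.7 at a = 2.4: Pa²(3L − a)/(6EI) = 474.2/EI
  δ_0 = 8897/EI
Flexibility coefficient — unit upward force at Q: δ_{QQ} = L³/(3EI) = 576/EI.
With EI = 46000 kN·m²: δ_0 = 0.19341 m and δ_{QQ} = 0.012522 m/kN.
Compatibility — the beam at Q must follow the support down by 0.01 m: δ_0 − R_Q·δ_{QQ} = 0.01, so R_Q = (0.19341 − 0.01)/0.012522 = 14.65 kN.
Vertical equilibrium: R_P = ΣP − R_Q = 85 − 14.65 = 70.35 kN.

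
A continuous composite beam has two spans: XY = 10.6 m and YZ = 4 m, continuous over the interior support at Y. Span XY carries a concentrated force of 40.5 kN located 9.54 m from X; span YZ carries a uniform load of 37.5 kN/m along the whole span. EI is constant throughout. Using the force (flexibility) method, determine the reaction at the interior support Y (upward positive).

Insert a hinge at Y; M_Y is the redundant, and each span becomes simply supported.
Rotations at Y on the released spans (each span's end-slope, ×1/EI):
  span XY: point load 40.5 at a = 9.54: Pab(L + a)/(6LEI) = 129.7/EI
  span YZ: UDL 37.5: wL³/(24EI) = 100/EI
  relative rotation θ_0 = (129.7 + 100)/EI = 229.7/EI
A unit hogging moment at Y produces rotation L₁/(3EI) + L₂/(3EI) = 4.867/EI.
Compatibility: M_Y·(L₁+L₂)/(3EI) = θ_0, giving M_Y = 47.2 kN·m (hogging).
Span XY, ΣM about X with M_Y applied at Y: R_Y^{XY}·10.6 = 386.4 + 47.2, so R_Y^{XY} = 40.9 kN and R_X = 40.5 − 40.9 = -0.4025 kN.
Span YZ, ΣM about Z: R_Y^{YZ}·4 = 300 + 47.2, so R_Y^{YZ} = 86.8 kN and R_Z = 150 − 86.8 = 63.2 kN.
R_Y = 40.9 + 86.8 = 127.7 kN.

R_Y = 127.7 kN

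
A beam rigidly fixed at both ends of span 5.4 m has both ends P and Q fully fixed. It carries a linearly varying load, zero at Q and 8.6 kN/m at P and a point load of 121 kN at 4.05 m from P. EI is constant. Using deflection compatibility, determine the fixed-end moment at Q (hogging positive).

M_Q = 100.2 kN·m

Take the two fixed-end moments M_P, M_Q as redundants; the released structure is the simple span PQ.
Simple-span end rotations at P and Q under the given loads:
  at P: triangular load, peak 8.6: w₀L³/(45EI) = 30.09/EI
  at Q: triangular load, peak 8.6: 7w₀L³/(360EI) = 26.33/EI
  at P: point load 121 at a = 4.05: Pab(L + b)/(6LEI) = 137.8/EI
  at Q: point load 121 at a = 4.05: Pab(L + a)/(6LEI) = 193/EI
  θ_P0 = 167.9/EI,  θ_Q0 = 219.3/EI
Flexibility coefficients: a unit moment at one end gives L/(3EI) there and L/(6EI) at the far end, so f₁₁ = f₂₂ = 1.8/EI and f₁₂ = f₂₁ = 0.9/EI.
Compatibility — zero rotation at each built-in end:
  1.8 M_P + 0.9 M_Q = 167.9
  0.9 M_P + 1.8 M_Q = 219.3
Solving the pair gives M_P = 43.17 kN·m and M_Q = 100.2 kN·m (hogging).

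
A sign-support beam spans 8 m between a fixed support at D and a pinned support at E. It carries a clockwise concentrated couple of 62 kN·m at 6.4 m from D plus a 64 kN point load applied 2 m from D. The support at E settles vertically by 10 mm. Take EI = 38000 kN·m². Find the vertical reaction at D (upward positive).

Take the reaction at E as the redundant and release it; the primary structure is a cantilever fixed at D.
Downward deflection at the released point E due to the loads:
  clockwise couple 62 at a = 6.4: M₀a(2L − a)/(2EI) = 1905/EI
  point load 64 at a = 2: Pa²(3L − a)/(6EI) = 938.7/EI
  δ_0 = 2843/EI
Tip deflection under a unit load at E: L³/(3EI) = 170.7/EI.
With EI = 38000 kN·m²: δ_0 = 0.074824 m and δ_{EE} = 0.004491 m/kN.
Compatibility — the beam at E must follow the support down by 0.01 m: δ_0 − R_E·δ_{EE} = 0.01, so R_E = (0.074824 − 0.01)/0.004491 = 14.43 kN.
Vertical equilibrium: R_D = ΣP − R_E = 64 − 14.43 = 49.57 kN.

R_D = 49.57 kN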